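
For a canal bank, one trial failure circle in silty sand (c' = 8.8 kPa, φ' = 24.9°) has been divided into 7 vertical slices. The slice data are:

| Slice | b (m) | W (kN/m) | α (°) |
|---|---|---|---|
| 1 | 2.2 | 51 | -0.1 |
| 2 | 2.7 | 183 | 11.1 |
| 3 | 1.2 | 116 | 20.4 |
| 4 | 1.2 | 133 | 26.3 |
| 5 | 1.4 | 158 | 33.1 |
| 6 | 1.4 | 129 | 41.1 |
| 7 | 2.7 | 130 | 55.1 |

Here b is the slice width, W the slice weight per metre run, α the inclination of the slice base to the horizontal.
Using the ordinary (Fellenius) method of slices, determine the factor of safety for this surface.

Ordinary method of slices: FS = Σ[c'·Δl_i + (W_i cosα_i)·tanφ'] / Σ W_i sinα_i, with Δl_i = b_i / cosα_i.
Slice 1: Δl = 2.2/cos(-0.1°) = 2.200 m; N'_1 = 51·cos(-0.1°) = 51.0; c'Δl = 19.36; W sinα = -0.1
Slice 2: Δl = 2.7/cos11.1° = 2.751 m; N'_2 = 183·cos11.1° = 179.6; c'Δl = 24.21; W sinα = 35.2
Slice 3: Δl = 1.2/cos20.4° = 1.280 m; N'_3 = 116·cos20.4° = 108.7; c'Δl = 11.27; W sinα = 40.4
Slice 4: Δl = 1.2/cos26.3° = 1.339 m; N'_4 = 133·cos26.3° = 119.2; c'Δl = 11.78; W sinα = 58.9
Slice 5: Δl = 1.4/cos33.1° = 1.671 m; N'_5 = 158·cos33.1° = 132.4; c'Δl = 14.71; W sinα = 86.3
Slice 6: Δl = 1.4/cos41.1° = 1.858 m; N'_6 = 129·cos41.1° = 97.2; c'Δl = 16.35; W sinα = 84.8
Slice 7: Δl = 2.7/cos55.1° = 4.719 m; N'_7 = 130·cos55.1° = 74.4; c'Δl = 41.53; W sinα = 106.6
Σc'Δl = 139.2 kN/m; ΣN' = 762.5 kN/m; ΣW sinα = 412.2 kN/m
Resisting = 139.2 + 762.5·tan24.9° = 139.2 + 353.9 = 493.1 kN/m
FS = 493.1 / 412.2 = 1.196

FS = 1.20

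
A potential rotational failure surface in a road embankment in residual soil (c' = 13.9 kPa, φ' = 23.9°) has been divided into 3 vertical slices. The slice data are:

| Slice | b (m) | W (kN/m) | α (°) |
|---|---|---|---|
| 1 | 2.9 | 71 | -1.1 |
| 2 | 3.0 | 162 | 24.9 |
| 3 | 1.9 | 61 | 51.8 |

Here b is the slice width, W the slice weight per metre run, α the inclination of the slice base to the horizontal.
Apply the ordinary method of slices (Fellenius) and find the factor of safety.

FS = 2.11

Ordinary method of slices: FS = Σ[c'·Δl_i + (W_i cosα_i)·tanφ'] / Σ W_i sinα_i, with Δl_i = b_i / cosα_i.
Slice 1: Δl = 2.9/cos(-1.1°) = 2.901 m; N'_1 = 71·cos(-1.1°) = 71.0; c'Δl = 40.32; W sinα = -1.4
Slice 2: Δl = 3.0/cos24.9° = 3.307 m; N'_2 = 162·cos24.9° = 146.9; c'Δl = 45.97; W sinα = 68.2
Slice 3: Δl = 1.9/cos51.8° = 3.072 m; N'_3 = 61·cos51.8° = 37.7; c'Δl = 42.71; W sinα = 47.9
Σc'Δl = 129.0 kN/m; ΣN' = 255.7 kN/m; ΣW sinα = 114.8 kN/m
Resisting = 129.0 + 255.7·tan23.9° = 129.0 + 113.3 = 242.3 kN/m
FS = 242.3 / 114.8 = 2.111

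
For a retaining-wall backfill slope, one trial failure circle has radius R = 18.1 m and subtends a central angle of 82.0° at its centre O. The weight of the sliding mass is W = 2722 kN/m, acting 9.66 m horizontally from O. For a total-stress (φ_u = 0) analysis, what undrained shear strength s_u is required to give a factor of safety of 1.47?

s_u = 82.4 kPa

FS = s_u·L_a·R / (W·d), so s_u = FS·W·d / (L_a·R).
Arc length L_a = R·θ = 18.1·(82.0°·π/180) = 18.1·1.4312 = 25.90 m
s_u = 1.47·2722·9.66 / (25.90·18.1) = 38652.9 / 468.87 = 82.44 kPa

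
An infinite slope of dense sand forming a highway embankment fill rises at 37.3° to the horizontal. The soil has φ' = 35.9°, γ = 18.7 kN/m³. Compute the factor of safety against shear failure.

For a dry cohesionless infinite slope the factor of safety is FS = tanφ' / tanβ.
FS = tan35.9° / tan37.3° = 0.7239 / 0.7618 = 0.950

FS = 0.95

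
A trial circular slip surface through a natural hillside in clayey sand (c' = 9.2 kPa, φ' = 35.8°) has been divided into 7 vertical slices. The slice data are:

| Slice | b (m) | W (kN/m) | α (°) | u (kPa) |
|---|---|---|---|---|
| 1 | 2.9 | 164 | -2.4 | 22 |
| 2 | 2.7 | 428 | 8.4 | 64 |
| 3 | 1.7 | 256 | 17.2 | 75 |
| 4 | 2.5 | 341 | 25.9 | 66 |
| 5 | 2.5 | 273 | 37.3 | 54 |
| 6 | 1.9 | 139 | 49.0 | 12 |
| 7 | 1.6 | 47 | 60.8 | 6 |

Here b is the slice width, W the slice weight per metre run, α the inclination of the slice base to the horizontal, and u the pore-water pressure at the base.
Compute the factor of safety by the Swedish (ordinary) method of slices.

Ordinary method of slices: FS = Σ[c'·Δl_i + (W_i cosα_i − u_i·Δl_i)·tanφ'] / Σ W_i sinα_i, with Δl_i = b_i / cosα_i.
Slice 1: Δl = 2.9/cos(-2.4°) = 2.903 m; N'_1 = 164·cos(-2.4°) − 22·2.903 = 100.0; c'Δl = 26.70; W sinα = -6.9
Slice 2: Δl = 2.7/cos8.4° = 2.729 m; N'_2 = 428·cos8.4° − 64·2.729 = 248.7; c'Δl = 25.11; W sinα = 62.5
Slice 3: Δl = 1.7/cos17.2° = 1.780 m; N'_3 = 256·cos17.2° − 75·1.780 = 111.1; c'Δl = 16.37; W sinα = 75.7
Slice 4: Δl = 2.5/cos25.9° = 2.779 m; N'_4 = 341·cos25.9° − 66·2.779 = 123.3; c'Δl = 25.57; W sinα = 148.9
Slice 5: Δl = 2.5/cos37.3° = 3.143 m; N'_5 = 273·cos37.3° − 54·3.143 = 47.5; c'Δl = 28.91; W sinα = 165.4
Slice 6: Δl = 1.9/cos49.0° = 2.896 m; N'_6 = 139·cos49.0° − 12·2.896 = 56.4; c'Δl = 26.64; W sinα = 104.9
Slice 7: Δl = 1.6/cos60.8° = 3.280 m; N'_7 = 47·cos60.8° − 6·3.280 = 3.3; c'Δl = 30.17; W sinα = 41.0
Σc'Δl = 179.5 kN/m; ΣN' = 690.3 kN/m; ΣW sinα = 591.7 kN/m
Resisting = 179.5 + 690.3·tan35.8° = 179.5 + 497.9 = 677.3 kN/m
FS = 677.3 / 591.7 = 1.145

FS = 1.14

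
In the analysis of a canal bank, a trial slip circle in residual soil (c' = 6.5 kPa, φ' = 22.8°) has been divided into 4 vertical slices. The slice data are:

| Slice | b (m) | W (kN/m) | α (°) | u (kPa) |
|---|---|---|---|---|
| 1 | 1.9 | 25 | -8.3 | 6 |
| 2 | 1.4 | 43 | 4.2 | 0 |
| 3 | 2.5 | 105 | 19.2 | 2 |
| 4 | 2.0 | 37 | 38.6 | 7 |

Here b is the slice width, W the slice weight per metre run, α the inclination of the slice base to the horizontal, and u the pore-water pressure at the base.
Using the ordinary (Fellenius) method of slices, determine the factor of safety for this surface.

Ordinary method of slices: FS = Σ[c'·Δl_i + (W_i cosα_i − u_i·Δl_i)·tanφ'] / Σ W_i sinα_i, with Δl_i = b_i / cosα_i.
Slice 1: Δl = 1.9/cos(-8.3°) = 1.920 m; N'_1 = 25·cos(-8.3°) − 6·1.920 = 13.2; c'Δl = 12.48; W sinα = -3.6
Slice 2: Δl = 1.4/cos4.2° = 1.404 m; N'_2 = 43·cos4.2° − 0·1.404 = 42.9; c'Δl = 9.12; W sinα = 3.1
Slice 3: Δl = 2.5/cos19.2° = 2.647 m; N'_3 = 105·cos19.2° − 2·2.647 = 93.9; c'Δl = 17.21; W sinα = 34.5
Slice 4: Δl = 2.0/cos38.6° = 2.559 m; N'_4 = 37·cos38.6° − 7·2.559 = 11.0; c'Δl = 16.63; W sinα = 23.1
Σc'Δl = 55.4 kN/m; ΣN' = 161.0 kN/m; ΣW sinα = 57.2 kN/m
Resisting = 55.4 + 161.0·tan22.8° = 55.4 + 67.7 = 123.1 kN/m
FS = 123.1 / 57.2 = 2.154

FS = 2.15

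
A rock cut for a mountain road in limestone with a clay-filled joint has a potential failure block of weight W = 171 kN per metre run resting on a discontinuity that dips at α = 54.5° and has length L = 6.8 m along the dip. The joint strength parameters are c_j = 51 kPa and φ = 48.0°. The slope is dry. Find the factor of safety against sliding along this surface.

FS = 3.28

Resolving the block weight along and normal to the plane and applying the Mohr–Coulomb strength on the joint:
N' = W cosα = 171·cos54.5° = 99.3 kN/m
Driving force T = W sinα = 171·sin54.5° = 139.2 kN/m
Resisting force R = c_j·L + N'·tanφ = 51·6.8 + 99.3·tan48.0° = 346.8 + 110.3 = 457.1 kN/m
FS = R / T = 457.1 / 139.2 = 3.283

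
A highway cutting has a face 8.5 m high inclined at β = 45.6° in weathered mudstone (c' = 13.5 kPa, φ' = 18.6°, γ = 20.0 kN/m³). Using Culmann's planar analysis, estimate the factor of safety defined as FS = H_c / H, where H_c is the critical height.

FS = 1.97

H_c = (4c'/γ) · sinβ cosφ' / [1 − cos(β − φ')]
    = (4·13.5/20.0) · sin45.6°·cos18.6° / [1 − cos27.0°]
    = 2.700 · 0.6772 / 0.1090 = 16.77 m
FS = H_c / H = 16.77 / 8.5 = 1.973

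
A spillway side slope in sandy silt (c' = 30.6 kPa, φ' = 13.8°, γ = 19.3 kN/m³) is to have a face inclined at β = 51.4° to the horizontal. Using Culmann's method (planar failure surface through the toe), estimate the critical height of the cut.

H_c = 23.17 m

Culmann's analysis gives the critical failure plane at α_cr = (β + φ')/2 = (51.4 + 13.8)/2 = 32.6°, and the critical height
H_c = (4c'/γ) · sinβ cosφ' / [1 − cos(β − φ')]
    = (4·30.6/19.3) · sin51.4°·cos13.8° / [1 − cos(37.6°)]
    = 6.342 · 0.7815·0.9711 / [1 − 0.7923]
    = 6.342 · 0.7590 / 0.2077
    = 23.17 m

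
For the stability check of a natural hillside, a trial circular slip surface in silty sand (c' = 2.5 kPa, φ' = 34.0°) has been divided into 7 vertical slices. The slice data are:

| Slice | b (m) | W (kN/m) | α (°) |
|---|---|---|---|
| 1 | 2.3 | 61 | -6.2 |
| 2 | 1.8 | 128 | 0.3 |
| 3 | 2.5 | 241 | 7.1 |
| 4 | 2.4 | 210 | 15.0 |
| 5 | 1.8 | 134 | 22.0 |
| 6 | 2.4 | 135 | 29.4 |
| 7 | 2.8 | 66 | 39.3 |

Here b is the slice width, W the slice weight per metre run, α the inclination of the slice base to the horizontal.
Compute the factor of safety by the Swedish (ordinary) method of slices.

Ordinary method of slices: FS = Σ[c'·Δl_i + (W_i cosα_i)·tanφ'] / Σ W_i sinα_i, with Δl_i = b_i / cosα_i.
Slice 1: Δl = 2.3/cos(-6.2°) = 2.314 m; N'_1 = 61·cos(-6.2°) = 60.6; c'Δl = 5.78; W sinα = -6.6
Slice 2: Δl = 1.8/cos0.3° = 1.800 m; N'_2 = 128·cos0.3° = 128.0; c'Δl = 4.50; W sinα = 0.7
Slice 3: Δl = 2.5/cos7.1° = 2.519 m; N'_3 = 241·cos7.1° = 239.2; c'Δl = 6.30; W sinα = 29.8
Slice 4: Δl = 2.4/cos15.0° = 2.485 m; N'_4 = 210·cos15.0° = 202.8; c'Δl = 6.21; W sinα = 54.4
Slice 5: Δl = 1.8/cos22.0° = 1.941 m; N'_5 = 134·cos22.0° = 124.2; c'Δl = 4.85; W sinα = 50.2
Slice 6: Δl = 2.4/cos29.4° = 2.755 m; N'_6 = 135·cos29.4° = 117.6; c'Δl = 6.89; W sinα = 66.3
Slice 7: Δl = 2.8/cos39.3° = 3.618 m; N'_7 = 66·cos39.3° = 51.1; c'Δl = 9.05; W sinα = 41.8
Σc'Δl = 43.6 kN/m; ΣN' = 923.6 kN/m; ΣW sinα = 236.5 kN/m
Resisting = 43.6 + 923.6·tan34.0° = 43.6 + 623.0 = 666.5 kN/m
FS = 666.5 / 236.5 = 2.818

FS = 2.82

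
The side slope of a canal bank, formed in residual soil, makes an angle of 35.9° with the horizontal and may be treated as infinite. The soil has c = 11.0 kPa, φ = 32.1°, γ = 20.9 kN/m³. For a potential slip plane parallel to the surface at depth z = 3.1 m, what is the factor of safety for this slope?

FS = 1.22

For an infinite slope with a slip plane parallel to the surface (no pore pressure): FS = [c + γz cos²β tanφ] / [γz sinβ cosβ].
γz = 20.9·3.1 = 64.79 kN/m²
Numerator = 11.0 + 64.79·cos²35.9°·tan32.1° = 11.0 + 64.79·0.6562·0.6273 = 37.668 kPa
Denominator = 64.79·sin35.9°·cos35.9° = 64.79·0.5864·0.8100 = 30.774 kPa
FS = 37.668 / 30.774 = 1.224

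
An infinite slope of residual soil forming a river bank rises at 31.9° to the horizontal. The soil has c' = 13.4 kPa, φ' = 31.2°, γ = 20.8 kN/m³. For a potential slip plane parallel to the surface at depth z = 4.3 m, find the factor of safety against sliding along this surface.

FS = 1.31

For an infinite slope with a slip plane parallel to the surface (no pore pressure): FS = [c' + γz cos²β tanφ'] / [γz sinβ cosβ].
γz = 20.8·4.3 = 89.44 kN/m²
Numerator = 13.4 + 89.44·cos²31.9°·tan31.2° = 13.4 + 89.44·0.7208·0.6056 = 52.441 kPa
Denominator = 89.44·sin31.9°·cos31.9° = 89.44·0.5284·0.8490 = 40.125 kPa
FS = 52.441 / 40.125 = 1.307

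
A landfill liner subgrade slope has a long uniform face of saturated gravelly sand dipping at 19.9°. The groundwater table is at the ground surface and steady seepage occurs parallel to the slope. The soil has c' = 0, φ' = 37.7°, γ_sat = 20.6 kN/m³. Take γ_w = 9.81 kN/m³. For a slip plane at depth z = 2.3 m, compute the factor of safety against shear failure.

FS = 1.12

With seepage parallel to the slope and the water table at the surface, the effective normal stress on the slip plane uses the buoyant unit weight γ' = γ_sat − γ_w while the driving shear stress uses γ_sat:
FS = [c' + γ' z cos²β tanφ'] / [γ_sat z sinβ cosβ]
(For c' = 0 this reduces to FS = (γ'/γ_sat)·tanφ'/tanβ.)
γ' = 20.6 − 9.81 = 10.79 kN/m³
Numerator = 0.0 + 10.79·2.3·cos²19.9°·tan37.7° = 0.0 + 10.79·2.3·0.8841·0.7729 = 16.959 kPa
Denominator = 20.6·2.3·sin19.9°·cos19.9° = 20.6·2.3·0.3404·0.9403 = 15.164 kPa
FS = 16.959 / 15.164 = 1.118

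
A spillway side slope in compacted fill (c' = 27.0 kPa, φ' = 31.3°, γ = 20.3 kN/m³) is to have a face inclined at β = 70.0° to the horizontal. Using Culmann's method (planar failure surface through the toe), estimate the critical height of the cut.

Culmann's analysis gives the critical failure plane at α_cr = (β + φ')/2 = (70.0 + 31.3)/2 = 50.6°, and the critical height
H_c = (4c'/γ) · sinβ cosφ' / [1 − cos(β − φ')]
    = (4·27.0/20.3) · sin70.0°·cos31.3° / [1 − cos(38.7°)]
    = 5.320 · 0.9397·0.8545 / [1 − 0.7804]
    = 5.320 · 0.8029 / 0.2196
    = 19.46 m

H_c = 19.46 m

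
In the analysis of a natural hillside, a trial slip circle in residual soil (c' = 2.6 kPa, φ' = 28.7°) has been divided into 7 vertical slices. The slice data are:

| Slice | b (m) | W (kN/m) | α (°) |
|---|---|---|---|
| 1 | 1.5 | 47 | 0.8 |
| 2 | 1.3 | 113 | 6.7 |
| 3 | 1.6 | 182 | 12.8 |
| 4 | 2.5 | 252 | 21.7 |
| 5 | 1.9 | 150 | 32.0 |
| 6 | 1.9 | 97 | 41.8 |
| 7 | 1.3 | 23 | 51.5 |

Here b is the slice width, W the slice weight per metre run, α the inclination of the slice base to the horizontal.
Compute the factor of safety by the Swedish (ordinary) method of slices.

Ordinary method of slices: FS = Σ[c'·Δl_i + (W_i cosα_i)·tanφ'] / Σ W_i sinα_i, with Δl_i = b_i / cosα_i.
Slice 1: Δl = 1.5/cos0.8° = 1.500 m; N'_1 = 47·cos0.8° = 47.0; c'Δl = 3.90; W sinα = 0.7
Slice 2: Δl = 1.3/cos6.7° = 1.309 m; N'_2 = 113·cos6.7° = 112.2; c'Δl = 3.40; W sinα = 13.2
Slice 3: Δl = 1.6/cos12.8° = 1.641 m; N'_3 = 182·cos12.8° = 177.5; c'Δl = 4.27; W sinα = 40.3
Slice 4: Δl = 2.5/cos21.7° = 2.691 m; N'_4 = 252·cos21.7° = 234.1; c'Δl = 7.00; W sinα = 93.2
Slice 5: Δl = 1.9/cos32.0° = 2.240 m; N'_5 = 150·cos32.0° = 127.2; c'Δl = 5.83; W sinα = 79.5
Slice 6: Δl = 1.9/cos41.8° = 2.549 m; N'_6 = 97·cos41.8° = 72.3; c'Δl = 6.63; W sinα = 64.7
Slice 7: Δl = 1.3/cos51.5° = 2.088 m; N'_7 = 23·cos51.5° = 14.3; c'Δl = 5.43; W sinα = 18.0
Σc'Δl = 36.4 kN/m; ΣN' = 784.7 kN/m; ΣW sinα = 309.5 kN/m
Resisting = 36.4 + 784.7·tan28.7° = 36.4 + 429.6 = 466.0 kN/m
FS = 466.0 / 309.5 = 1.506

FS = 1.51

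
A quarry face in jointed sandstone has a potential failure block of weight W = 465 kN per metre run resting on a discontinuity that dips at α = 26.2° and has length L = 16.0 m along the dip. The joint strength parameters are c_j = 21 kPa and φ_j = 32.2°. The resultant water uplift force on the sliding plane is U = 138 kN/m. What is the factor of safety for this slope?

FS = 2.49

Resolving the block weight along and normal to the plane and applying the Mohr–Coulomb strength on the joint:
N' = W cosα − U = 465·cos26.2° − 138 = 279.2 kN/m
Driving force T = W sinα = 465·sin26.2° = 205.3 kN/m
Resisting force R = c_j·L + N'·tanφ_j = 21·16.0 + 279.2·tan32.2° = 336.0 + 175.8 = 511.8 kN/m
FS = R / T = 511.8 / 205.3 = 2.493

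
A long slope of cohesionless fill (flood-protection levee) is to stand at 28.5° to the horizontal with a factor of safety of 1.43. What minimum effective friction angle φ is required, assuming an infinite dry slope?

φ = 37.8°

FS = tanφ/tanβ ⇒ tanφ = FS · tanβ = 1.43 · tan28.5° = 0.7764
φ = arctan(0.7764) = 37.83°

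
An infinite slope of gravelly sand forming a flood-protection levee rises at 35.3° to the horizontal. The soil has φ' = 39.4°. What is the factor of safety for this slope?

FS = 1.16

For a dry cohesionless infinite slope the factor of safety is FS = tanφ' / tanβ.
FS = tan39.4° / tan35.3° = 0.8214 / 0.7080 = 1.160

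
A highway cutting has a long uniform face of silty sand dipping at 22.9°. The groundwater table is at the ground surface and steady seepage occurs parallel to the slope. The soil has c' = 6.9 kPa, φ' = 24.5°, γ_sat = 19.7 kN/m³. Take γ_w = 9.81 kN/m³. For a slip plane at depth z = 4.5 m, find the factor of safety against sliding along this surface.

FS = 0.76

With seepage parallel to the slope and the water table at the surface, the effective normal stress on the slip plane uses the buoyant unit weight γ' = γ_sat − γ_w while the driving shear stress uses γ_sat:
FS = [c' + γ' z cos²β tanφ'] / [γ_sat z sinβ cosβ]
γ' = 19.7 − 9.81 = 9.89 kN/m³
Numerator = 6.9 + 9.89·4.5·cos²22.9°·tan24.5° = 6.9 + 9.89·4.5·0.8486·0.4557 = 24.111 kPa
Denominator = 19.7·4.5·sin22.9°·cos22.9° = 19.7·4.5·0.3891·0.9212 = 31.777 kPa
FS = 24.111 / 31.777 = 0.759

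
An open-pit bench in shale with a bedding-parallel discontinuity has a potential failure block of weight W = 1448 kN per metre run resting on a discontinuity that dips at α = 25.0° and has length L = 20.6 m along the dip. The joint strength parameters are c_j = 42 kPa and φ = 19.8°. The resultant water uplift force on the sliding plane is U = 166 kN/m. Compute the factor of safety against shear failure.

FS = 2.09

Resolving the block weight along and normal to the plane and applying the Mohr–Coulomb strength on the joint:
N' = W cosα − U = 1448·cos25.0° − 166 = 1146.3 kN/m
Driving force T = W sinα = 1448·sin25.0° = 612.0 kN/m
Resisting force R = c_j·L + N'·tanφ = 42·20.6 + 1146.3·tan19.8° = 865.2 + 412.7 = 1277.9 kN/m
FS = R / T = 1277.9 / 612.0 = 2.088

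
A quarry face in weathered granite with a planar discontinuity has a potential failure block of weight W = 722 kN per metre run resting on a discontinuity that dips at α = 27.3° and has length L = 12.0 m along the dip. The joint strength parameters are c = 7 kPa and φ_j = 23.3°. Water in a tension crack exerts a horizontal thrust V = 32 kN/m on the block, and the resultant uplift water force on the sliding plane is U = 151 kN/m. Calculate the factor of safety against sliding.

Resolving the block weight along and normal to the plane and applying the Mohr–Coulomb strength on the joint:
N' = W cosα − U − V sinα = 722·cos27.3° − 151 − 32·sin27.3° = 475.9 kN/m
Driving force T = W sinα + V cosα = 722·sin27.3° + 32·cos27.3° = 359.6 kN/m
Resisting force R = c·L + N'·tanφ_j = 7·12.0 + 475.9·tan23.3° = 84.0 + 205.0 = 289.0 kN/m
FS = R / T = 289.0 / 359.6 = 0.804

FS = 0.80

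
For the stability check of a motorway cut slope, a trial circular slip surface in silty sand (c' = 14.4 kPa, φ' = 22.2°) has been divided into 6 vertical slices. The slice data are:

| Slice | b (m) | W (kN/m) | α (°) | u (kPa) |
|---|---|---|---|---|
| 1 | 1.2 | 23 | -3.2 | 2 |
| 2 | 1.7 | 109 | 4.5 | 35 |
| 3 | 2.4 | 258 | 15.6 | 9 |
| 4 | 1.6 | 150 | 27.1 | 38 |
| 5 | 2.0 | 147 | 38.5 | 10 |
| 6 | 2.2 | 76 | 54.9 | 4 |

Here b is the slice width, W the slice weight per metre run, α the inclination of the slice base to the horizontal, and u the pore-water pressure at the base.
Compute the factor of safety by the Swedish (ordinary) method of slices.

Ordinary method of slices: FS = Σ[c'·Δl_i + (W_i cosα_i − u_i·Δl_i)·tanφ'] / Σ W_i sinα_i, with Δl_i = b_i / cosα_i.
Slice 1: Δl = 1.2/cos(-3.2°) = 1.202 m; N'_1 = 23·cos(-3.2°) − 2·1.202 = 20.6; c'Δl = 17.31; W sinα = -1.3
Slice 2: Δl = 1.7/cos4.5° = 1.705 m; N'_2 = 109·cos4.5° − 35·1.705 = 49.0; c'Δl = 24.56; W sinα = 8.6
Slice 3: Δl = 2.4/cos15.6° = 2.492 m; N'_3 = 258·cos15.6° − 9·2.492 = 226.1; c'Δl = 35.88; W sinα = 69.4
Slice 4: Δl = 1.6/cos27.1° = 1.797 m; N'_4 = 150·cos27.1° − 38·1.797 = 65.2; c'Δl = 25.88; W sinα = 68.3
Slice 5: Δl = 2.0/cos38.5° = 2.556 m; N'_5 = 147·cos38.5° − 10·2.556 = 89.5; c'Δl = 36.80; W sinα = 91.5
Slice 6: Δl = 2.2/cos54.9° = 3.826 m; N'_6 = 76·cos54.9° − 4·3.826 = 28.4; c'Δl = 55.10; W sinα = 62.2
Σc'Δl = 195.5 kN/m; ΣN' = 478.7 kN/m; ΣW sinα = 298.7 kN/m
Resisting = 195.5 + 478.7·tan22.2° = 195.5 + 195.4 = 390.9 kN/m
FS = 390.9 / 298.7 = 1.309

FS = 1.31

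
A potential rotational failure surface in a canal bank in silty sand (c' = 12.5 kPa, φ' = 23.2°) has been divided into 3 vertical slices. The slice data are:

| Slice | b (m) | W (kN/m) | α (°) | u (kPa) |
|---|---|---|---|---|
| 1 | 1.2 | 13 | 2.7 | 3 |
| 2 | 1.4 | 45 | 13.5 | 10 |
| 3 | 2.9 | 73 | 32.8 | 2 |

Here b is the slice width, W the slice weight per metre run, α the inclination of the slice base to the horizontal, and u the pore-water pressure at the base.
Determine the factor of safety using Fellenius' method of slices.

FS = 2.29

Ordinary method of slices: FS = Σ[c'·Δl_i + (W_i cosα_i − u_i·Δl_i)·tanφ'] / Σ W_i sinα_i, with Δl_i = b_i / cosα_i.
Slice 1: Δl = 1.2/cos2.7° = 1.201 m; N'_1 = 13·cos2.7° − 3·1.201 = 9.4; c'Δl = 15.02; W sinα = 0.6
Slice 2: Δl = 1.4/cos13.5° = 1.440 m; N'_2 = 45·cos13.5° − 10·1.440 = 29.4; c'Δl = 18.00; W sinα = 10.5
Slice 3: Δl = 2.9/cos32.8° = 3.450 m; N'_3 = 73·cos32.8° − 2·3.450 = 54.5; c'Δl = 43.13; W sinα = 39.5
Σc'Δl = 76.1 kN/m; ΣN' = 93.2 kN/m; ΣW sinα = 50.7 kN/m
Resisting = 76.1 + 93.2·tan23.2° = 76.1 + 39.9 = 116.1 kN/m
FS = 116.1 / 50.7 = 2.291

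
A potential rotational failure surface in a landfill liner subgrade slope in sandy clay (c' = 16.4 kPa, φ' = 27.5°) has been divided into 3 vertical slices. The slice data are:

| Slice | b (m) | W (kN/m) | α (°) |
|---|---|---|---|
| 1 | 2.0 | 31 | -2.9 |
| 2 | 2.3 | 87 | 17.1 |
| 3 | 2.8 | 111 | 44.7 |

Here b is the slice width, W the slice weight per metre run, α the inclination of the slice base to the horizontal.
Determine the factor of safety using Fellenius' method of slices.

Ordinary method of slices: FS = Σ[c'·Δl_i + (W_i cosα_i)·tanφ'] / Σ W_i sinα_i, with Δl_i = b_i / cosα_i.
Slice 1: Δl = 2.0/cos(-2.9°) = 2.003 m; N'_1 = 31·cos(-2.9°) = 31.0; c'Δl = 32.84; W sinα = -1.6
Slice 2: Δl = 2.3/cos17.1° = 2.406 m; N'_2 = 87·cos17.1° = 83.2; c'Δl = 39.46; W sinα = 25.6
Slice 3: Δl = 2.8/cos44.7° = 3.939 m; N'_3 = 111·cos44.7° = 78.9; c'Δl = 64.60; W sinα = 78.1
Σc'Δl = 136.9 kN/m; ΣN' = 193.0 kN/m; ΣW sinα = 102.1 kN/m
Resisting = 136.9 + 193.0·tan27.5° = 136.9 + 100.5 = 237.4 kN/m
FS = 237.4 / 102.1 = 2.325

FS = 2.33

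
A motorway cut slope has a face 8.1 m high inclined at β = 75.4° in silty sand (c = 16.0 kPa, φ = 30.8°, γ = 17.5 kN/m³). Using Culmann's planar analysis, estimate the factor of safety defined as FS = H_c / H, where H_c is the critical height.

H_c = (4c/γ) · sinβ cosφ / [1 − cos(β − φ)]
    = (4·16.0/17.5) · sin75.4°·cos30.8° / [1 − cos44.6°]
    = 3.657 · 0.8312 / 0.2880 = 10.56 m
FS = H_c / H = 10.56 / 8.1 = 1.303

FS = 1.30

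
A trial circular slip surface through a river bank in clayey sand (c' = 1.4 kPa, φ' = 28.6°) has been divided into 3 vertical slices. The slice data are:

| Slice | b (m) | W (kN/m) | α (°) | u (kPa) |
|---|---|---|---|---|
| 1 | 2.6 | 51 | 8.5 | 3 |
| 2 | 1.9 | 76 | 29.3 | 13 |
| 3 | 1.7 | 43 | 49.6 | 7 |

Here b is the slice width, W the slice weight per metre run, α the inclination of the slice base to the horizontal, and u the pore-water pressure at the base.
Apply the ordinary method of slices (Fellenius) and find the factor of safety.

FS = 0.77

Ordinary method of slices: FS = Σ[c'·Δl_i + (W_i cosα_i − u_i·Δl_i)·tanφ'] / Σ W_i sinα_i, with Δl_i = b_i / cosα_i.
Slice 1: Δl = 2.6/cos8.5° = 2.629 m; N'_1 = 51·cos8.5° − 3·2.629 = 42.6; c'Δl = 3.68; W sinα = 7.5
Slice 2: Δl = 1.9/cos29.3° = 2.179 m; N'_2 = 76·cos29.3° − 13·2.179 = 38.0; c'Δl = 3.05; W sinα = 37.2
Slice 3: Δl = 1.7/cos49.6° = 2.623 m; N'_3 = 43·cos49.6° − 7·2.623 = 9.5; c'Δl = 3.67; W sinα = 32.7
Σc'Δl = 10.4 kN/m; ΣN' = 90.0 kN/m; ΣW sinα = 77.5 kN/m
Resisting = 10.4 + 90.0·tan28.6° = 10.4 + 49.1 = 59.5 kN/m
FS = 59.5 / 77.5 = 0.768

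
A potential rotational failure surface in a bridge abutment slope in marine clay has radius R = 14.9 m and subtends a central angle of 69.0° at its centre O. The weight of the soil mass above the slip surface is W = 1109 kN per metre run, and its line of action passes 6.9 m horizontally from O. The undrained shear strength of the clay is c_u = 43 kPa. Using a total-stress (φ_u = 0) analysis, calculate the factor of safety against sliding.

Taking moments about the centre O, the resisting moment is provided by the undrained shear strength acting along the arc:
Arc length L_a = R·θ = 14.9·(69.0°·π/180) = 14.9·1.2043 = 17.94 m
M_R = c_u·L_a·R = 43·17.94·14.9 = 11496.5 kN·m/m
M_D = W·d = 1109·6.9 = 7652.1 kN·m/m
FS = M_R / M_D = 11496.5 / 7652.1 = 1.502

FS = 1.50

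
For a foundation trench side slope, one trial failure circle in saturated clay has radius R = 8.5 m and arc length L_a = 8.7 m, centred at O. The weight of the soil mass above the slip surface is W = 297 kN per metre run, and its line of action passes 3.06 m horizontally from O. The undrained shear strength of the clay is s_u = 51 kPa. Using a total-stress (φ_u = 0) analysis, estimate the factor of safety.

Taking moments about the centre O, the resisting moment is provided by the undrained shear strength acting along the arc:
M_R = s_u·L_a·R = 51·8.70·8.5 = 3771.4 kN·m/m
M_D = W·d = 297·3.06 = 908.8 kN·m/m
FS = M_R / M_D = 3771.4 / 908.8 = 4.150

FS = 4.15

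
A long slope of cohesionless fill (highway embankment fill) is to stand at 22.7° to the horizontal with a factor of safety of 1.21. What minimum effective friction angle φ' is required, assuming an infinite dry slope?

FS = tanφ'/tanβ ⇒ tanφ' = FS · tanβ = 1.21 · tan22.7° = 0.5062
φ' = arctan(0.5062) = 26.85°

φ' = 26.8°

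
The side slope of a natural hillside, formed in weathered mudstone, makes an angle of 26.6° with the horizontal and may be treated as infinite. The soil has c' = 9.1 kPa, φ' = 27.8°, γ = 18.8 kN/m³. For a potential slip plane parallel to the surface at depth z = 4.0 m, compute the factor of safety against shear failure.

FS = 1.36

For an infinite slope with a slip plane parallel to the surface (no pore pressure): FS = [c' + γz cos²β tanφ'] / [γz sinβ cosβ].
γz = 18.8·4.0 = 75.20 kN/m²
Numerator = 9.1 + 75.20·cos²26.6°·tan27.8° = 9.1 + 75.20·0.7995·0.5272 = 40.799 kPa
Denominator = 75.20·sin26.6°·cos26.6° = 75.20·0.4478·0.8942 = 30.107 kPa
FS = 40.799 / 30.107 = 1.355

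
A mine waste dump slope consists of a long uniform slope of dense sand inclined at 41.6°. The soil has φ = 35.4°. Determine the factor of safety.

FS = 0.80

For a dry cohesionless infinite slope the factor of safety is FS = tanφ / tanβ.
FS = tan35.4° / tan41.6° = 0.7107 / 0.8878 = 0.800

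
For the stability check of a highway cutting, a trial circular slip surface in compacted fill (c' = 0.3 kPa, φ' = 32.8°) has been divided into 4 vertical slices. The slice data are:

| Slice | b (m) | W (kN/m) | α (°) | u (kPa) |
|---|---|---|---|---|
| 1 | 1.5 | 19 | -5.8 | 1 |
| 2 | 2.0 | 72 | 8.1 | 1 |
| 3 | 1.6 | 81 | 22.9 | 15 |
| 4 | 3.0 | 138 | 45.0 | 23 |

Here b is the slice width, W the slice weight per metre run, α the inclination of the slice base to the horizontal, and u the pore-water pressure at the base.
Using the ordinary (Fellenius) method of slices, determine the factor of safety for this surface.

Ordinary method of slices: FS = Σ[c'·Δl_i + (W_i cosα_i − u_i·Δl_i)·tanφ'] / Σ W_i sinα_i, with Δl_i = b_i / cosα_i.
Slice 1: Δl = 1.5/cos(-5.8°) = 1.508 m; N'_1 = 19·cos(-5.8°) − 1·1.508 = 17.4; c'Δl = 0.45; W sinα = -1.9
Slice 2: Δl = 2.0/cos8.1° = 2.020 m; N'_2 = 72·cos8.1° − 1·2.020 = 69.3; c'Δl = 0.61; W sinα = 10.1
Slice 3: Δl = 1.6/cos22.9° = 1.737 m; N'_3 = 81·cos22.9° − 15·1.737 = 48.6; c'Δl = 0.52; W sinα = 31.5
Slice 4: Δl = 3.0/cos45.0° = 4.243 m; N'_4 = 138·cos45.0° − 23·4.243 = 0.0; c'Δl = 1.27; W sinα = 97.6
Σc'Δl = 2.9 kN/m; ΣN' = 135.2 kN/m; ΣW sinα = 137.3 kN/m
Resisting = 2.9 + 135.2·tan32.8° = 2.9 + 87.1 = 90.0 kN/m
FS = 90.0 / 137.3 = 0.655

FS = 0.66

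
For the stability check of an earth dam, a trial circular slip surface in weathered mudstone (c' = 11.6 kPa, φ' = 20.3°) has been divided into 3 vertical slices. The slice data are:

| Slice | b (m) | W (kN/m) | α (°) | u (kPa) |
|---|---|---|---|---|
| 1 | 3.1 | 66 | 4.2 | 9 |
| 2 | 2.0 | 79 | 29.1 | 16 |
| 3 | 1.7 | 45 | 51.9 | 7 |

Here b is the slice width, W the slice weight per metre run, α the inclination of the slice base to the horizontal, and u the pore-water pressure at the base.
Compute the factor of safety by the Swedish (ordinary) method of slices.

Ordinary method of slices: FS = Σ[c'·Δl_i + (W_i cosα_i − u_i·Δl_i)·tanφ'] / Σ W_i sinα_i, with Δl_i = b_i / cosα_i.
Slice 1: Δl = 3.1/cos4.2° = 3.108 m; N'_1 = 66·cos4.2° − 9·3.108 = 37.8; c'Δl = 36.06; W sinα = 4.8
Slice 2: Δl = 2.0/cos29.1° = 2.289 m; N'_2 = 79·cos29.1° − 16·2.289 = 32.4; c'Δl = 26.55; W sinα = 38.4
Slice 3: Δl = 1.7/cos51.9° = 2.755 m; N'_3 = 45·cos51.9° − 7·2.755 = 8.5; c'Δl = 31.96; W sinα = 35.4
Σc'Δl = 94.6 kN/m; ΣN' = 78.7 kN/m; ΣW sinα = 78.7 kN/m
Resisting = 94.6 + 78.7·tan20.3° = 94.6 + 29.1 = 123.7 kN/m
FS = 123.7 / 78.7 = 1.572

FS = 1.57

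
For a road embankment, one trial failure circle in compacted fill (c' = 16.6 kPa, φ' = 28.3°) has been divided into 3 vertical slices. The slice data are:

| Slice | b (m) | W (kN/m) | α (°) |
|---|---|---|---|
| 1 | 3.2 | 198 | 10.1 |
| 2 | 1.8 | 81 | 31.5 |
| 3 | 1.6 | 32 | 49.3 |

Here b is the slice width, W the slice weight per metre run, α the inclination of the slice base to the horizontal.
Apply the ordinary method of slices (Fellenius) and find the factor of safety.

FS = 2.79

Ordinary method of slices: FS = Σ[c'·Δl_i + (W_i cosα_i)·tanφ'] / Σ W_i sinα_i, with Δl_i = b_i / cosα_i.
Slice 1: Δl = 3.2/cos10.1° = 3.250 m; N'_1 = 198·cos10.1° = 194.9; c'Δl = 53.96; W sinα = 34.7
Slice 2: Δl = 1.8/cos31.5° = 2.111 m; N'_2 = 81·cos31.5° = 69.1; c'Δl = 35.04; W sinα = 42.3
Slice 3: Δl = 1.6/cos49.3° = 2.454 m; N'_3 = 32·cos49.3° = 20.9; c'Δl = 40.73; W sinα = 24.3
Σc'Δl = 129.7 kN/m; ΣN' = 284.9 kN/m; ΣW sinα = 101.3 kN/m
Resisting = 129.7 + 284.9·tan28.3° = 129.7 + 153.4 = 283.1 kN/m
FS = 283.1 / 101.3 = 2.795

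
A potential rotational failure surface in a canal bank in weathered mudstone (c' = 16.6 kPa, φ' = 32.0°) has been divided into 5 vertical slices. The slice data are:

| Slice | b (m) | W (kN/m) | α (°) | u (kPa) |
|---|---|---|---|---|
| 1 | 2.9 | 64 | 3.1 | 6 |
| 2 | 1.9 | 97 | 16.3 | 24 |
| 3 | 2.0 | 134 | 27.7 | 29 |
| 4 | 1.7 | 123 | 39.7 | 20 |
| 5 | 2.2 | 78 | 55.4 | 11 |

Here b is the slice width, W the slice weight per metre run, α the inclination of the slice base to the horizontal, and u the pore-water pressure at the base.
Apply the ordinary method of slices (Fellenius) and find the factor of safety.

FS = 1.45

Ordinary method of slices: FS = Σ[c'·Δl_i + (W_i cosα_i − u_i·Δl_i)·tanφ'] / Σ W_i sinα_i, with Δl_i = b_i / cosα_i.
Slice 1: Δl = 2.9/cos3.1° = 2.904 m; N'_1 = 64·cos3.1° − 6·2.904 = 46.5; c'Δl = 48.21; W sinα = 3.5
Slice 2: Δl = 1.9/cos16.3° = 1.980 m; N'_2 = 97·cos16.3° − 24·1.980 = 45.6; c'Δl = 32.86; W sinα = 27.2
Slice 3: Δl = 2.0/cos27.7° = 2.259 m; N'_3 = 134·cos27.7° − 29·2.259 = 53.1; c'Δl = 37.50; W sinα = 62.3
Slice 4: Δl = 1.7/cos39.7° = 2.210 m; N'_4 = 123·cos39.7° − 20·2.210 = 50.4; c'Δl = 36.68; W sinα = 78.6
Slice 5: Δl = 2.2/cos55.4° = 3.874 m; N'_5 = 78·cos55.4° − 11·3.874 = 1.7; c'Δl = 64.31; W sinα = 64.2
Σc'Δl = 219.6 kN/m; ΣN' = 197.3 kN/m; ΣW sinα = 235.7 kN/m
Resisting = 219.6 + 197.3·tan32.0° = 219.6 + 123.3 = 342.9 kN/m
FS = 342.9 / 235.7 = 1.454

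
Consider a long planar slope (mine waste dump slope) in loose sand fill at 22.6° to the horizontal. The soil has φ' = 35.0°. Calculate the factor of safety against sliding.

For a dry cohesionless infinite slope the factor of safety is FS = tanφ' / tanβ.
FS = tan35.0° / tan22.6° = 0.7002 / 0.4163 = 1.682

FS = 1.68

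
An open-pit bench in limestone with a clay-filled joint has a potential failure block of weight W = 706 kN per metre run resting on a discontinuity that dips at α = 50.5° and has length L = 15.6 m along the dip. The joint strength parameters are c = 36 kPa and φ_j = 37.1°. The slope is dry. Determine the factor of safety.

FS = 1.65

Resolving the block weight along and normal to the plane and applying the Mohr–Coulomb strength on the joint:
N' = W cosα = 706·cos50.5° = 449.1 kN/m
Driving force T = W sinα = 706·sin50.5° = 544.8 kN/m
Resisting force R = c·L + N'·tanφ_j = 36·15.6 + 449.1·tan37.1° = 561.6 + 339.6 = 901.2 kN/m
FS = R / T = 901.2 / 544.8 = 1.654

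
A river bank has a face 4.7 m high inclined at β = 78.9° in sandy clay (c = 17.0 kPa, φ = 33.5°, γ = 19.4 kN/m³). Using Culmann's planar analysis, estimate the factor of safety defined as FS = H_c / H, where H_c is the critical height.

FS = 2.05

H_c = (4c/γ) · sinβ cosφ / [1 − cos(β − φ)]
    = (4·17.0/19.4) · sin78.9°·cos33.5° / [1 − cos45.4°]
    = 3.505 · 0.8183 / 0.2978 = 9.63 m
FS = H_c / H = 9.63 / 4.7 = 2.049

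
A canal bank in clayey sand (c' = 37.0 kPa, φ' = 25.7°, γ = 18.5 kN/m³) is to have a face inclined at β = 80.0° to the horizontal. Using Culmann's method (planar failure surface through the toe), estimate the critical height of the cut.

Culmann's analysis gives the critical failure plane at α_cr = (β + φ')/2 = (80.0 + 25.7)/2 = 52.9°, and the critical height
H_c = (4c'/γ) · sinβ cosφ' / [1 − cos(β − φ')]
    = (4·37.0/18.5) · sin80.0°·cos25.7° / [1 − cos(54.3°)]
    = 8.000 · 0.9848·0.9011 / [1 − 0.5835]
    = 8.000 · 0.8874 / 0.4165
    = 17.05 m

H_c = 17.05 m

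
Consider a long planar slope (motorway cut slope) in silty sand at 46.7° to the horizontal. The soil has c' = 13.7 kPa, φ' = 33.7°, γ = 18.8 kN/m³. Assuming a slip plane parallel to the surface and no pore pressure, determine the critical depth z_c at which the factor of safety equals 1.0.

z_c = 3.93 m

Setting FS = 1.00 in FS = [c' + γz cos²β tanφ'] / [γz sinβ cosβ] and solving for z:
z = c' / [γ cosβ (FS·sinβ − cosβ·tanφ')]
  = 13.7 / [18.8·cos46.7°·(1.00·sin46.7° − cos46.7°·tan33.7°)]
  = 13.7 / [18.8·0.6858·(1.00·0.7278 − 0.6858·0.6669)]
  = 13.7 / 3.4862 = 3.930 m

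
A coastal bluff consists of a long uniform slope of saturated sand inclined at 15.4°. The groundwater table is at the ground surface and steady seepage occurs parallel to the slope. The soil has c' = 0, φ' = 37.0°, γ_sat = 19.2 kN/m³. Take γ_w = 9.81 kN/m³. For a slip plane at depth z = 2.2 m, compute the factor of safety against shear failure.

With seepage parallel to the slope and the water table at the surface, the effective normal stress on the slip plane uses the buoyant unit weight γ' = γ_sat − γ_w while the driving shear stress uses γ_sat:
FS = [c' + γ' z cos²β tanφ'] / [γ_sat z sinβ cosβ]
(For c' = 0 this reduces to FS = (γ'/γ_sat)·tanφ'/tanβ.)
γ' = 19.2 − 9.81 = 9.39 kN/m³
Numerator = 0.0 + 9.39·2.2·cos²15.4°·tan37.0° = 0.0 + 9.39·2.2·0.9295·0.7536 = 14.469 kPa
Denominator = 19.2·2.2·sin15.4°·cos15.4° = 19.2·2.2·0.2656·0.9641 = 10.814 kPa
FS = 14.469 / 10.814 = 1.338

FS = 1.34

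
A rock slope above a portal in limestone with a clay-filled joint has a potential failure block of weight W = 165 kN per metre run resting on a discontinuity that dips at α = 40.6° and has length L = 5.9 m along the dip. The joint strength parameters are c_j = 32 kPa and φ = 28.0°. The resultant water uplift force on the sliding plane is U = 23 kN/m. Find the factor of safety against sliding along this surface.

Resolving the block weight along and normal to the plane and applying the Mohr–Coulomb strength on the joint:
N' = W cosα − U = 165·cos40.6° − 23 = 102.3 kN/m
Driving force T = W sinα = 165·sin40.6° = 107.4 kN/m
Resisting force R = c_j·L + N'·tanφ = 32·5.9 + 102.3·tan28.0° = 188.8 + 54.4 = 243.2 kN/m
FS = R / T = 243.2 / 107.4 = 2.265

FS = 2.26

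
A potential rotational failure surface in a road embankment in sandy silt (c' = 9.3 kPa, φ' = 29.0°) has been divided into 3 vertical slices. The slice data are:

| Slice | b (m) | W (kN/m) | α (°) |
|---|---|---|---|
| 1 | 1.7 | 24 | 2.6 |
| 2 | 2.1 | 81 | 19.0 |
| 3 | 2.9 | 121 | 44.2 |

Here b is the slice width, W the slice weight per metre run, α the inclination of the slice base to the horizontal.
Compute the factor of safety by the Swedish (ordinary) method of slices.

Ordinary method of slices: FS = Σ[c'·Δl_i + (W_i cosα_i)·tanφ'] / Σ W_i sinα_i, with Δl_i = b_i / cosα_i.
Slice 1: Δl = 1.7/cos2.6° = 1.702 m; N'_1 = 24·cos2.6° = 24.0; c'Δl = 15.83; W sinα = 1.1
Slice 2: Δl = 2.1/cos19.0° = 2.221 m; N'_2 = 81·cos19.0° = 76.6; c'Δl = 20.66; W sinα = 26.4
Slice 3: Δl = 2.9/cos44.2° = 4.045 m; N'_3 = 121·cos44.2° = 86.7; c'Δl = 37.62; W sinα = 84.4
Σc'Δl = 74.1 kN/m; ΣN' = 187.3 kN/m; ΣW sinα = 111.8 kN/m
Resisting = 74.1 + 187.3·tan29.0° = 74.1 + 103.8 = 177.9 kN/m
FS = 177.9 / 111.8 = 1.591

FS = 1.59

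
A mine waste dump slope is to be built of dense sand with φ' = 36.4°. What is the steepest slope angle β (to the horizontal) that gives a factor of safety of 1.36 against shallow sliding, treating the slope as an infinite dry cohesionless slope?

β = 28.5°

For an infinite dry cohesionless slope FS = tanφ'/tanβ, so tanβ = tanφ' / FS.
tanβ = tan36.4° / 1.36 = 0.7373 / 1.36 = 0.5421
β = arctan(0.5421) = 28.46°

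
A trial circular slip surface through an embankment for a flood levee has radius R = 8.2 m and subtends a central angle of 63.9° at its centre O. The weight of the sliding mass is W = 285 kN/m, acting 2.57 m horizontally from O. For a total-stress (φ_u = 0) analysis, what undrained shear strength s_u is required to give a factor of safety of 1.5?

s_u = 14.7 kPa

FS = s_u·L_a·R / (W·d), so s_u = FS·W·d / (L_a·R).
Arc length L_a = R·θ = 8.2·(63.9°·π/180) = 8.2·1.1153 = 9.15 m
s_u = 1.5·285·2.57 / (9.15·8.2) = 1098.7 / 74.99 = 14.65 kPa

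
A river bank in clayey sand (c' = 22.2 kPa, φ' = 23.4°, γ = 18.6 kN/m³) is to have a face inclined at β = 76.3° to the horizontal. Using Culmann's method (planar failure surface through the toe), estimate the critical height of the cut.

Culmann's analysis gives the critical failure plane at α_cr = (β + φ')/2 = (76.3 + 23.4)/2 = 49.8°, and the critical height
H_c = (4c'/γ) · sinβ cosφ' / [1 − cos(β − φ')]
    = (4·22.2/18.6) · sin76.3°·cos23.4° / [1 − cos(52.9°)]
    = 4.774 · 0.9715·0.9178 / [1 − 0.6032]
    = 4.774 · 0.8916 / 0.3968
    = 10.73 m

H_c = 10.73 m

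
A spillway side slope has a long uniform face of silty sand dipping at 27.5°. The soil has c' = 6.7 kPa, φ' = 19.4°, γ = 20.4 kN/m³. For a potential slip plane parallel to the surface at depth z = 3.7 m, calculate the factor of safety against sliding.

For an infinite slope with a slip plane parallel to the surface (no pore pressure): FS = [c' + γz cos²β tanφ'] / [γz sinβ cosβ].
γz = 20.4·3.7 = 75.48 kN/m²
Numerator = 6.7 + 75.48·cos²27.5°·tan19.4° = 6.7 + 75.48·0.7868·0.3522 = 27.613 kPa
Denominator = 75.48·sin27.5°·cos27.5° = 75.48·0.4617·0.8870 = 30.915 kPa
FS = 27.613 / 30.915 = 0.893

FS = 0.89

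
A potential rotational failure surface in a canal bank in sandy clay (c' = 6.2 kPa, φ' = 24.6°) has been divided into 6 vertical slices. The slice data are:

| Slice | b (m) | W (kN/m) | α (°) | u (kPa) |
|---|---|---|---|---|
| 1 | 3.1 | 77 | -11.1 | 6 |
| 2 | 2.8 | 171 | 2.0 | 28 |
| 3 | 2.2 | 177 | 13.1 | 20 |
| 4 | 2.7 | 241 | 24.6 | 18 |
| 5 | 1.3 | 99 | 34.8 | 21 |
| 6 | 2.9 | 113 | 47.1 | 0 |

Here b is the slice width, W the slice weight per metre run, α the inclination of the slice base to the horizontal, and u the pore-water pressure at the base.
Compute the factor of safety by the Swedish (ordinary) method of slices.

Ordinary method of slices: FS = Σ[c'·Δl_i + (W_i cosα_i − u_i·Δl_i)·tanφ'] / Σ W_i sinα_i, with Δl_i = b_i / cosα_i.
Slice 1: Δl = 3.1/cos(-11.1°) = 3.159 m; N'_1 = 77·cos(-11.1°) − 6·3.159 = 56.6; c'Δl = 19.59; W sinα = -14.8
Slice 2: Δl = 2.8/cos2.0° = 2.802 m; N'_2 = 171·cos2.0° − 28·2.802 = 92.4; c'Δl = 17.37; W sinα = 6.0
Slice 3: Δl = 2.2/cos13.1° = 2.259 m; N'_3 = 177·cos13.1° − 20·2.259 = 127.2; c'Δl = 14.00; W sinα = 40.1
Slice 4: Δl = 2.7/cos24.6° = 2.970 m; N'_4 = 241·cos24.6° − 18·2.970 = 165.7; c'Δl = 18.41; W sinα = 100.3
Slice 5: Δl = 1.3/cos34.8° = 1.583 m; N'_5 = 99·cos34.8° − 21·1.583 = 48.0; c'Δl = 9.82; W sinα = 56.5
Slice 6: Δl = 2.9/cos47.1° = 4.260 m; N'_6 = 113·cos47.1° − 0·4.260 = 76.9; c'Δl = 26.41; W sinα = 82.8
Σc'Δl = 105.6 kN/m; ΣN' = 566.9 kN/m; ΣW sinα = 270.9 kN/m
Resisting = 105.6 + 566.9·tan24.6° = 105.6 + 259.6 = 365.2 kN/m
FS = 365.2 / 270.9 = 1.348

FS = 1.35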